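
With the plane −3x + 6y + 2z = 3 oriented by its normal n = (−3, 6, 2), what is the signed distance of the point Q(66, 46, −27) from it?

3

n·Q − 3 = 21.
|n| = 7, so the signed distance is 21/7 = 3.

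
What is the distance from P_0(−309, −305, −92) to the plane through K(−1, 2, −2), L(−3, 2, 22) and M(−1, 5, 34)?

6

KL = (−2, 0, 24) and KM = (0, 3, 36), so a normal is n = KL × KM = (−72, 72, −6).
n = (−72, 72, −6); n·P − 228 = 612; |n| = 102; distance = 612/102 = 6.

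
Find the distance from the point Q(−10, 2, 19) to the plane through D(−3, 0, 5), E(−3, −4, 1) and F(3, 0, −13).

DE = (0, −4, −4) and DF = (6, 0, −18), so a normal is n = DE × DF = (72, −24, 24).
n = (72, −24, 24); n·P − (-96) = -216; |n| = 24√11; distance = 216/(24√11) = 9√11/11.

9/√11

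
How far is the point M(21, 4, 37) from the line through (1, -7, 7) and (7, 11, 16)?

A direction vector is d = (6, 18, 9).
AP = (20, 11, 30); AP·d = 588, |AP|² = 1421, |d|² = 441.
distance² = |AP|² − (AP·d)²/|d|² = 1421 − 345744/441 = 637, so the distance is 7√13.

7√13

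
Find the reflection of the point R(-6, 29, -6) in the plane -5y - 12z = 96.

(-6, 19, -30)

n = (0, -5, -12), |n|² = 169, n·R − 96 = -169, so t = -169/169 = -1.
Foot F = R − (-1)·n = (-6, 24, -18); the reflection is 2F − R = (-6, 19, -30).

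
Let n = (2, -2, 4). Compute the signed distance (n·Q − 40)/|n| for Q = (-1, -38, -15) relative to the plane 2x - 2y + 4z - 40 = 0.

n·Q − 40 = -26.
|n| = 2√6, so the signed distance is -13/√6.

-13/√6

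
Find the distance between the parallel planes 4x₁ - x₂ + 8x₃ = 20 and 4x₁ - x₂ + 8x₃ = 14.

2/3

With common normal n = (4, -1, 8) (|n| = 9), the distance is |20 − 14|/|n| = 6/9 = 2/3.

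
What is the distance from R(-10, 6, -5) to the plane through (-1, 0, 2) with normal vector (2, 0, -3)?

3/√13

The plane has equation n·(r − (-1, 0, 2)) = 0, i.e. n·r = -8.
d = |2·(-10) + (-3)·(-5) − (-8)| / √(4 + 0 + 9) = |3| / √13 = 3/√13.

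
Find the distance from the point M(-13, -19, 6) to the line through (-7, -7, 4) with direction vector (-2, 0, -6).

2√46

Direction vector d = (-2, 0, -6).
AP = (-6, -12, 2), and AP × d = (72, -40, -24).
|AP × d|² = 7360 and |d|² = 40, so the distance is √(7360/40) = √184 = 2√46.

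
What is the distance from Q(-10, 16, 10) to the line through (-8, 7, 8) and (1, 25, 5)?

A direction vector is d = (9, 18, -3).
AP = (-2, 9, 2), and AP × d = (-63, 12, -117).
|AP × d|² = 17802 and |d|² = 414, so the distance is √(17802/414) = √43.

√43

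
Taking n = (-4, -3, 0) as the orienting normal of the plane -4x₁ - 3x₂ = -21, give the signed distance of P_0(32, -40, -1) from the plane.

n·P_0 − (-21) = 13.
|n| = 5, so the signed distance is 13/5.

13/5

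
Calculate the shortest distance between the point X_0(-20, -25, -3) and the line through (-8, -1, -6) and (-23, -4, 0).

3√51

A direction vector is d = (-15, -3, 6).
AP = (-12, -24, 3); AP·d = 270, |AP|² = 729, |d|² = 270.
distance² = |AP|² − (AP·d)²/|d|² = 729 − 72900/270 = 459, so the distance is 3√51.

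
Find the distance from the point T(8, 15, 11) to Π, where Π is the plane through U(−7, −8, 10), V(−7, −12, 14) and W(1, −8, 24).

UV = (0, −4, 4) and UW = (8, 0, 14), so a normal is n = UV × UW = (−56, 32, 32).
Then n·(8, 15, 11) − 456 = −72.
|n| = √(3136 + 1024 + 1024) = 72, so the distance is |-72|/72 = 1.

1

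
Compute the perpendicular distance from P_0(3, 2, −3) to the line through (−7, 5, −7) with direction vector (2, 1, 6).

2√21

Direction vector d = (2, 1, 6).
AP = (10, −3, 4), and AP × d = (−22, −52, 16).
|AP × d|² = 3444 and |d|² = 41, so the distance is √(3444/41) = √84 = 2√21.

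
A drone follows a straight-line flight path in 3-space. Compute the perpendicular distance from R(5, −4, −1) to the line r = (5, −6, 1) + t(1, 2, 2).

2√2

Direction vector d = (1, 2, 2).
AP = (0, 2, −2); AP·d = 0, |AP|² = 8, |d|² = 9.
distance² = |AP|² − (AP·d)²/|d|² = 8 − 0/9 = 8, so the distance is 2√2.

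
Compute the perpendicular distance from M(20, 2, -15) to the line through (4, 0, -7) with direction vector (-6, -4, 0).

2√29

Direction vector d = (-6, -4, 0).
AP = (16, 2, -8), and AP × d = (-32, 48, -52).
|AP × d|² = 6032 and |d|² = 52, so the distance is √(6032/52) = √116 = 2√29.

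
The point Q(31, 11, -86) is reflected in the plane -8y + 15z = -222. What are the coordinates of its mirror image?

n = (0, -8, 15), |n|² = 289, n·Q − (-222) = -1156, so t = -1156/289 = -4.
Foot F = Q − (-4)·n = (31, -21, -26); the reflection is 2F − Q = (31, -53, 34).

(31, -53, 34)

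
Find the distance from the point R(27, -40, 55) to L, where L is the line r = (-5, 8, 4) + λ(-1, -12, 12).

3√145

Direction vector d = (-1, -12, 12).
AP = (32, -48, 51); AP·d = 1156, |AP|² = 5929, |d|² = 289.
distance² = |AP|² − (AP·d)²/|d|² = 5929 − 1336336/289 = 1305, so the distance is 3√145.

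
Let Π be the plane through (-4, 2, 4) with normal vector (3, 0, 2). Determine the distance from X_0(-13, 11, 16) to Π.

The plane has equation n·(r − (-4, 2, 4)) = 0, i.e. n·r = -4.
Then n·(-13, 11, 16) - (-4) = -3.
|n| = √(9 + 0 + 4) = √13, so the distance is |-3|/√13 = 3/√13.

3√13/13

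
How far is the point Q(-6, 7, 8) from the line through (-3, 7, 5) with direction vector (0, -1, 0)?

3√2

Direction vector d = (0, -1, 0).
AP = (-3, 0, 3); AP·d = 0, |AP|² = 18, |d|² = 1.
distance² = |AP|² − (AP·d)²/|d|² = 18 − 0/1 = 18, so the distance is 3√2.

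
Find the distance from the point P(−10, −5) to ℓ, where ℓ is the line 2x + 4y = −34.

d = |2·(-10) + 4·(-5) − (-34)| / √(4 + 16) = |-6|/(2√5) = 3/√5.

3√5/5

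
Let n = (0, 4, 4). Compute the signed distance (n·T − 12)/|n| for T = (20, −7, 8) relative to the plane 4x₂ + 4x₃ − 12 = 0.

-√2

n·T − 12 = -8.
|n| = 4√2, so the signed distance is -√2.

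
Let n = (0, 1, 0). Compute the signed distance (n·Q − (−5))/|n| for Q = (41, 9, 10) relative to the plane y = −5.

n·Q − (-5) = 14.
|n| = 1, so the signed distance is 14/1 = 14.

14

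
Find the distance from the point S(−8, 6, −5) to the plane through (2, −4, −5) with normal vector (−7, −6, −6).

10/11

The plane has equation n·(r − (2, −4, −5)) = 0, i.e. n·r = 40.
Then n·(−8, 6, −5) − 40 = 10.
|n| = √(49 + 36 + 36) = 11, so the distance is |10|/11 = 10/11.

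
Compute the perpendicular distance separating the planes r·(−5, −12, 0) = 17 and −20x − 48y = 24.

Divide the second equation by 4 to match normals: −5x − 12y = 6.
Both planes have normal n = (−5, −12, 0), |n| = 13. Any point on the first plane is at distance |6 − 17|/|n| = 11/13 from the second.

11/13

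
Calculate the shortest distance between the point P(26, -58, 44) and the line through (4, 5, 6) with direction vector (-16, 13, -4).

2√482

Direction vector d = (-16, 13, -4).
AP = (22, -63, 38), and AP × d = (-242, -520, -722).
|AP × d|² = 850248 and |d|² = 441, so the distance is √(850248/441) = √1928 = 2√482.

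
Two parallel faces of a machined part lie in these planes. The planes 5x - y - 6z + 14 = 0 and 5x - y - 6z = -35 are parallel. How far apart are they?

21√62/62

Both planes have normal n = (5, -1, -6), |n| = √62. Any point on the first plane is at distance |(-35) − (-14)|/|n| = 21/√62 from the second.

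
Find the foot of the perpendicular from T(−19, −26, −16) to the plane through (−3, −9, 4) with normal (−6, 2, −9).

(-7, -30, 2)

n = (−6, 2, −9), |n|² = 121, and n·T − (-36) = 242.
t = 242/121 = 2, so the foot is T − t·n = (−19, −26, −16) − 2·(−6, 2, −9) = (−7, −30, 2).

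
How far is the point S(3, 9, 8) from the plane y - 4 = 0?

5

Normal vector n = (0, 1, 0), and n·(3, 9, 8) - 4 = 5.
|n| = √(0 + 1 + 0) = 1, so the distance is |5|/1 = 5.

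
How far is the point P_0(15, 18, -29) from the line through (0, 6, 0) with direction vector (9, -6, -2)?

Direction vector d = (9, -6, -2).
AP = (15, 12, -29); AP·d = 121, |AP|² = 1210, |d|² = 121.
distance² = |AP|² − (AP·d)²/|d|² = 1210 − 14641/121 = 1089, so the distance is 33.

33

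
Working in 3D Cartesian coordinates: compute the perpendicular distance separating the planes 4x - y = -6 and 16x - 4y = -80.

Divide the second equation by 4 to match normals: 4x - y = -20.
Both planes have normal n = (4, -1, 0), |n| = √17. Any point on the first plane is at distance |(-20) − (-6)|/|n| = 14/√17 = 14√17/17 from the second.

14/√17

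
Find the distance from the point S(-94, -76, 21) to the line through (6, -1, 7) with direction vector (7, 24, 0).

√5821

Direction vector d = (7, 24, 0).
AP = (-100, -75, 14); AP·d = -2500, |AP|² = 15821, |d|² = 625.
distance² = |AP|² − (AP·d)²/|d|² = 15821 − 6250000/625 = 5821, so the distance is √5821.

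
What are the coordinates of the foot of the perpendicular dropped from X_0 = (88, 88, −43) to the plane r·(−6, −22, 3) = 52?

(58, -22, -28)

The perpendicular from X_0 has direction n = (−6, −22, 3): r = (88, 88, −43) + λ(−6, −22, 3).
Substitute into the plane: n·(X_0 + λn) = 52 gives -2593 + 529λ = 52, so λ = 5.
Foot = (88, 88, −43) + 5·(−6, −22, 3) = (58, −22, −28).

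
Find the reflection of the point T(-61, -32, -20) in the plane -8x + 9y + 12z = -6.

n = (-8, 9, 12), |n|² = 289, n·T − (-6) = -34, so t = -34/289 = -2/17.
Foot F = T − (-2/17)·n = (-1053/17, -526/17, -316/17); the reflection is 2F − T = (-1069/17, -508/17, -292/17).

(-1069/17, -508/17, -292/17)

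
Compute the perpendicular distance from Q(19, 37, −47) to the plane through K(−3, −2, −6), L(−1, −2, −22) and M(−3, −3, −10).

7/3

KL = (2, 0, −16) and KM = (0, −1, −4), so a normal is n = KL × KM = (−16, 8, −2).
n = (−16, 8, −2); n·P − 44 = 42; |n| = 18; distance = 42/18 = 7/3.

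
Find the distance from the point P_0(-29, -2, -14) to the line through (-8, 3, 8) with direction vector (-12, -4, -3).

√274

Direction vector d = (-12, -4, -3).
AP = (-21, -5, -22), and AP × d = (-73, 201, 24).
|AP × d|² = 46306 and |d|² = 169, so the distance is √(46306/169) = √274.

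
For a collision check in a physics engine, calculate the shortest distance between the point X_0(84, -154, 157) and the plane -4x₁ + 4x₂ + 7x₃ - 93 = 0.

d = |(-4)·84 + 4·(-154) + 7·157 − 93| / √(16 + 16 + 49) = |54| / 9 = 6.

6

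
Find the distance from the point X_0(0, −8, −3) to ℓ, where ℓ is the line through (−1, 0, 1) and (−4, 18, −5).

2√10

A direction vector is d = (−3, 18, −6).
AP = (1, −8, −4); AP·d = -123, |AP|² = 81, |d|² = 369.
distance² = |AP|² − (AP·d)²/|d|² = 81 − 15129/369 = 40, so the distance is 2√10.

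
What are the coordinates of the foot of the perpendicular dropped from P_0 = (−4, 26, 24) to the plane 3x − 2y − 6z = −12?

n = (3, −2, −6), |n|² = 49, and n·P_0 − (-12) = -196.
t = -196/49 = -4, so the foot is P_0 − t·n = (−4, 26, 24) − (-4)·(3, −2, −6) = (8, 18, 0).

(8, 18, 0)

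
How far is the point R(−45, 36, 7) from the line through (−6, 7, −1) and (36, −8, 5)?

√401

A direction vector is d = (42, −15, 6).
AP = (−39, 29, 8); AP·d = -2025, |AP|² = 2426, |d|² = 2025.
distance² = |AP|² − (AP·d)²/|d|² = 2426 − 4100625/2025 = 401, so the distance is √401.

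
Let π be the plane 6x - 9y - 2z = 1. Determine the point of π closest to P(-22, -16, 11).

n = (6, -9, -2), |n|² = 121, and n·P − 1 = -11.
t = -11/121 = -1/11, so the foot is P − t·n = (-22, -16, 11) − (-1/11)·(6, -9, -2) = (-236/11, -185/11, 119/11).

(-236/11, -185/11, 119/11)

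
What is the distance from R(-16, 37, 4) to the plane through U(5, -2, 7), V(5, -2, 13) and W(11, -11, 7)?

15√13/13

UV = (0, 0, 6) and UW = (6, -9, 0), so a normal is n = UV × UW = (54, 36, 0).
d = |54·(-16) + 36·37 − 198| / √(2916 + 1296 + 0) = |270| / (18√13) = 15√13/13.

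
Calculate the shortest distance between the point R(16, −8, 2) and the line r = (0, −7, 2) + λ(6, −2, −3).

√61

Direction vector d = (6, −2, −3).
AP = (16, −1, 0), and AP × d = (3, 48, −26).
|AP × d|² = 2989 and |d|² = 49, so the distance is √(2989/49) = √61.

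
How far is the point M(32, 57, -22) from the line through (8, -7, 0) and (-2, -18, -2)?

2√389

A direction vector is d = (-10, -11, -2).
AP = (24, 64, -22); AP·d = -900, |AP|² = 5156, |d|² = 225.
distance² = |AP|² − (AP·d)²/|d|² = 5156 − 810000/225 = 1556, so the distance is 2√389.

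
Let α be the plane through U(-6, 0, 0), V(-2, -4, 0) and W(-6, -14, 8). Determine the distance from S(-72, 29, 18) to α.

22/9

UV = (4, -4, 0) and UW = (0, -14, 8), so a normal is n = UV × UW = (-32, -32, -56).
Then n·(-72, 29, 18) - 192 = 176.
|n| = √(1024 + 1024 + 3136) = 72, so the distance is |176|/72 = 22/9.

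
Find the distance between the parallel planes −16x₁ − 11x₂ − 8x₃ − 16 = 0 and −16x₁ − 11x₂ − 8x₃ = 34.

6/7

With common normal n = (−16, −11, −8) (|n| = 21), the distance is |16 − 34|/|n| = 18/21 = 6/7.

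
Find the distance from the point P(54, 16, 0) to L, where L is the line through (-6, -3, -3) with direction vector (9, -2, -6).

3√226

Direction vector d = (9, -2, -6).
AP = (60, 19, 3); AP·d = 484, |AP|² = 3970, |d|² = 121.
distance² = |AP|² − (AP·d)²/|d|² = 3970 − 234256/121 = 2034, so the distance is 3√226.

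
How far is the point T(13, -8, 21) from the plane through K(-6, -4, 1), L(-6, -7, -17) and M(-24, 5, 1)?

KL = (0, -3, -18) and KM = (-18, 9, 0), so a normal is n = KL × KM = (162, 324, -54).
Then n·(13, -8, 21) - (-2322) = 702.
|n| = √(26244 + 104976 + 2916) = 54√46, so the distance is |702|/(54√46) = 13/√46.

13√46/46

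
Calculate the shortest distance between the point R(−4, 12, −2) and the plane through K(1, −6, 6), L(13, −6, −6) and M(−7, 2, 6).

KL = (12, 0, −12) and KM = (−8, 8, 0), so a normal is n = KL × KM = (96, 96, 96).
n = (96, 96, 96); n·P − 96 = 480; |n| = 96√3; distance = 480/(96√3) = 5√3/3.

5/√3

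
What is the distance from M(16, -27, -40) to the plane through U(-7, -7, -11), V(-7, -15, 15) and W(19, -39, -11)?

UV = (0, -8, 26) and UW = (26, -32, 0), so a normal is n = UV × UW = (832, 676, 208).
d = |832·16 + 676·(-27) + 208·(-40) − (-12844)| / √(692224 + 456976 + 43264) = |-416| / 1092 = 8/21.

8/21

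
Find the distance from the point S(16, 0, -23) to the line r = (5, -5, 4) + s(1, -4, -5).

√497

Direction vector d = (1, -4, -5).
AP = (11, 5, -27), and AP × d = (-133, 28, -49).
|AP × d|² = 20874 and |d|² = 42, so the distance is √(20874/42) = √497.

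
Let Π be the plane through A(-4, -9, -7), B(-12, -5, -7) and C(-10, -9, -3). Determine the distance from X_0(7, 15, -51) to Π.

14√29/29

AB = (-8, 4, 0) and AC = (-6, 0, 4), so a normal is n = AB × AC = (16, 32, 24).
n = (16, 32, 24); n·P − (-520) = -112; |n| = 8√29; distance = 112/(8√29) = 14√29/29.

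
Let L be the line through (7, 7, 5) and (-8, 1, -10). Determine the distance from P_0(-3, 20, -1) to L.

A direction vector is d = (-15, -6, -15).
AP = (-10, 13, -6), and AP × d = (-231, -60, 255).
|AP × d|² = 121986 and |d|² = 486, so the distance is √(121986/486) = √251.

√251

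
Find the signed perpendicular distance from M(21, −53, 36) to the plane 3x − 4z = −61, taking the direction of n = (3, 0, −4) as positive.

-4

n·M − (-61) = -20.
|n| = 5, so the signed distance is -20/5 = -4.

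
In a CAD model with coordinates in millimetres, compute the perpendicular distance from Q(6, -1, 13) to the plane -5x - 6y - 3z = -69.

n = (-5, -6, -3); n·P − (-69) = 6; |n| = √70; distance = 6/√70.

3√70/35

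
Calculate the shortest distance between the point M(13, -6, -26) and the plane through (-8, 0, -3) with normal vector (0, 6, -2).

The plane has equation n·(r − (-8, 0, -3)) = 0, i.e. n·r = 6.
n = (0, 6, -2); n·P − 6 = 10; |n| = 2√10; distance = 10/(2√10) = √10/2.

√10/2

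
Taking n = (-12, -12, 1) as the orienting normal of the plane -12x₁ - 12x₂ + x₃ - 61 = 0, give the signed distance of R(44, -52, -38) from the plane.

-3/17

n·R − 61 = -3.
|n| = 17, so the signed distance is -3/17.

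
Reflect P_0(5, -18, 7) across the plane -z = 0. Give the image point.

n = (0, 0, -1), |n|² = 1, n·P_0 − 0 = -7, so t = -7/1 = -7.
Foot F = P_0 − (-7)·n = (5, -18, 0); the reflection is 2F − P_0 = (5, -18, -7).

(5, -18, -7)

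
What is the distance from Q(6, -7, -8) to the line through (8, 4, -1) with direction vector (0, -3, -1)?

Direction vector d = (0, -3, -1).
AP = (-2, -11, -7); AP·d = 40, |AP|² = 174, |d|² = 10.
distance² = |AP|² − (AP·d)²/|d|² = 174 − 1600/10 = 14, so the distance is √14.

√14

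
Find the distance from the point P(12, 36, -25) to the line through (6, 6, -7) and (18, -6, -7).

A direction vector is d = (12, -12, 0).
AP = (6, 30, -18); AP·d = -288, |AP|² = 1260, |d|² = 288.
distance² = |AP|² − (AP·d)²/|d|² = 1260 − 82944/288 = 972, so the distance is 18√3.

18√3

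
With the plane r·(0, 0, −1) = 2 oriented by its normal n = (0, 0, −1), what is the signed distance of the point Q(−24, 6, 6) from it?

n·Q − 2 = -8.
|n| = 1, so the signed distance is -8/1 = -8.

-8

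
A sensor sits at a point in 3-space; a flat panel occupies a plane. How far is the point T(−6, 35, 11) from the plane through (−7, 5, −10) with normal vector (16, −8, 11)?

1/3

The plane has equation n·(r − (−7, 5, −10)) = 0, i.e. n·r = -262.
n = (16, −8, 11); n·P − (-262) = 7; |n| = 21; distance = 7/21 = 1/3.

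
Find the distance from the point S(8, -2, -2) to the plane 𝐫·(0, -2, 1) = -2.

4/√5

Normal vector n = (0, -2, 1), and n·(8, -2, -2) - (-2) = 4.
|n| = √(0 + 4 + 1) = √5, so the distance is |4|/√5 = 4√5/5.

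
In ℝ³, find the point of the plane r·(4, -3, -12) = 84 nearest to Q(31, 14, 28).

n = (4, -3, -12), |n|² = 169, and n·Q − 84 = -338.
t = -338/169 = -2, so the foot is Q − t·n = (31, 14, 28) − (-2)·(4, -3, -12) = (39, 8, 4).

(39, 8, 4)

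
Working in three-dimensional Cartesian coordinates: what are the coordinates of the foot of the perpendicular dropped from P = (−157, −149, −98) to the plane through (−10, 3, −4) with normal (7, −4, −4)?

n = (7, −4, −4), |n|² = 81, and n·P − (-66) = -45.
t = -45/81 = -5/9, so the foot is P − t·n = (−157, −149, −98) − (-5/9)·(7, −4, −4) = (−1378/9, −1361/9, −902/9).

(-1378/9, -1361/9, -902/9)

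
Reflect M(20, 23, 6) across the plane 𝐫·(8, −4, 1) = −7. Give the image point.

n = (8, −4, 1), |n|² = 81, n·M − (-7) = 81, so t = 81/81 = 1.
Foot F = M − 1·n = (12, 27, 5); the reflection is 2F − M = (4, 31, 4).

(4, 31, 4)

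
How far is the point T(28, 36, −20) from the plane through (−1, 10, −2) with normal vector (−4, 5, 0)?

The plane has equation n·(r − (−1, 10, −2)) = 0, i.e. n·r = 54.
n = (−4, 5, 0); n·P − 54 = 14; |n| = √41; distance = 14/√41 = 14√41/41.

14/√41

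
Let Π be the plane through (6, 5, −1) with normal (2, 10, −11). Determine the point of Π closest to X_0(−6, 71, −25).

(-14, 31, 19)

The perpendicular from X_0 has direction n = (2, 10, −11): r = (−6, 71, −25) + μ(2, 10, −11).
Substitute into the plane: n·(X_0 + μn) = 73 gives 973 + 225μ = 73, so μ = -4.
Foot = (−6, 71, −25) + (-4)·(2, 10, −11) = (−14, 31, 19).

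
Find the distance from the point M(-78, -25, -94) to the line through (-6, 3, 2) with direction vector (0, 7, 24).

72

Direction vector d = (0, 7, 24).
AP = (-72, -28, -96), and AP × d = (0, 1728, -504).
|AP × d|² = 3240000 and |d|² = 625, so the distance is √(3240000/625) = √5184 = 72.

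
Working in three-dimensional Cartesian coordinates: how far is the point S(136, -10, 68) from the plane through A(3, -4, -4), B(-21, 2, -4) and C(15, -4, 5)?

3

AB = (-24, 6, 0) and AC = (12, 0, 9), so a normal is n = AB × AC = (54, 216, -72).
n = (54, 216, -72); n·P − (-414) = 702; |n| = 234; distance = 702/234 = 3.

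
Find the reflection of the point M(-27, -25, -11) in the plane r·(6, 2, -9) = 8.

With n = (6, 2, -9), the signed offset is (n·M − 8)/|n|² = -121/121 = -1.
M' = M − 2t·n = (-27, -25, -11) − (-2)·(6, 2, -9) = (-15, -21, -29).

(-15, -21, -29)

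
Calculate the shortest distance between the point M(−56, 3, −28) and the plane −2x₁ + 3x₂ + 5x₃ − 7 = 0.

n = (−2, 3, 5); n·P − 7 = -26; |n| = √38; distance = 26/√38.

26/√38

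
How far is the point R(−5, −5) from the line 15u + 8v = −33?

82/17

d = |15·(-5) + 8·(-5) − (-33)| / √(225 + 64) = |-82|/17 = 82/17.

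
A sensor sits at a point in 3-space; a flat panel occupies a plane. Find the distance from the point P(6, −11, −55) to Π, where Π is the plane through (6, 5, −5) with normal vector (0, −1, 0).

The plane has equation n·(r − (6, 5, −5)) = 0, i.e. n·r = -5.
n = (0, −1, 0); n·P − (-5) = 16; |n| = 1; distance = 16/1 = 16.

16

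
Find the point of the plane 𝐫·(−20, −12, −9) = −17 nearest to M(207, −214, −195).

(1067/5, -5254/25, -4803/25)

The perpendicular from M has direction n = (−20, −12, −9): r = (207, −214, −195) + λ(−20, −12, −9).
Substitute into the plane: n·(M + λn) = -17 gives 183 + 625λ = -17, so λ = -8/25.
Foot = (207, −214, −195) + (-8/25)·(−20, −12, −9) = (1067/5, −5254/25, −4803/25).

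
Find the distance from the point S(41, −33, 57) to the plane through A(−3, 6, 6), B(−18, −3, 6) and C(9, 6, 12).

21/√70

AB = (−15, −9, 0) and AC = (12, 0, 6), so a normal is n = AB × AC = (−54, 90, 108).
Then n·(41, −33, 57) − 1350 = −378.
|n| = √(2916 + 8100 + 11664) = 18√70, so the distance is |-378|/(18√70) = 3√70/10.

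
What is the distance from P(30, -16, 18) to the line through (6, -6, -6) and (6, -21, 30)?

A direction vector is d = (0, -15, 36).
AP = (24, -10, 24); AP·d = 1014, |AP|² = 1252, |d|² = 1521.
distance² = |AP|² − (AP·d)²/|d|² = 1252 − 1028196/1521 = 576, so the distance is 24.

24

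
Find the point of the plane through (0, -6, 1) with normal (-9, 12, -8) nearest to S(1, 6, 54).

(-8, 18, 46)

n = (-9, 12, -8), |n|² = 289, and n·S − (-80) = -289.
t = -289/289 = -1, so the foot is S − t·n = (1, 6, 54) − (-1)·(-9, 12, -8) = (-8, 18, 46).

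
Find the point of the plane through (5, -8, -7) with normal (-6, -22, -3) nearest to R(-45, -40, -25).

(-33, 4, -19)

n = (-6, -22, -3), |n|² = 529, and n·R − 167 = 1058.
t = 1058/529 = 2, so the foot is R − t·n = (-45, -40, -25) − 2·(-6, -22, -3) = (-33, 4, -19).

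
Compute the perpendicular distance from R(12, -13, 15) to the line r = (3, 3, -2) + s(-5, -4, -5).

4√35

Direction vector d = (-5, -4, -5).
AP = (9, -16, 17), and AP × d = (148, -40, -116).
|AP × d|² = 36960 and |d|² = 66, so the distance is √(36960/66) = √560 = 4√35.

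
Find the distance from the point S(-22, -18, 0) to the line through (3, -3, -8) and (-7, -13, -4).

5√2

A direction vector is d = (-10, -10, 4).
AP = (-25, -15, 8), and AP × d = (20, 20, 100).
|AP × d|² = 10800 and |d|² = 216, so the distance is √(10800/216) = √50 = 5√2.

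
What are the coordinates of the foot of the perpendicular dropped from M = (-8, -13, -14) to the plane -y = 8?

The perpendicular from M has direction n = (0, -1, 0): r = (-8, -13, -14) + t(0, -1, 0).
Substitute into the plane: n·(M + tn) = 8 gives 13 + 1t = 8, so t = -5.
Foot = (-8, -13, -14) + (-5)·(0, -1, 0) = (-8, -8, -14).

(-8, -8, -14)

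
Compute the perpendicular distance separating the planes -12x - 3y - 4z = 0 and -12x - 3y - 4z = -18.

Both planes have normal n = (-12, -3, -4), |n| = 13. Any point on the first plane is at distance |(-18) − 0|/|n| = 18/13 from the second.

18/13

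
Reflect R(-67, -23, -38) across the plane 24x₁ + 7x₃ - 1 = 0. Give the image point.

(77, -23, 4)

With n = (24, 0, 7), the signed offset is (n·R − 1)/|n|² = -1875/625 = -3.
R' = R − 2t·n = (-67, -23, -38) − (-6)·(24, 0, 7) = (77, -23, 4).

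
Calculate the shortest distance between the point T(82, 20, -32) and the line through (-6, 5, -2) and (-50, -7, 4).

A direction vector is d = (-44, -12, 6).
AP = (88, 15, -30); AP·d = -4232, |AP|² = 8869, |d|² = 2116.
distance² = |AP|² − (AP·d)²/|d|² = 8869 − 17909824/2116 = 405, so the distance is 9√5.

9√5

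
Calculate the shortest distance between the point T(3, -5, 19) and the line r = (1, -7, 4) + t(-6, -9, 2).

Direction vector d = (-6, -9, 2).
AP = (2, 2, 15); AP·d = 0, |AP|² = 233, |d|² = 121.
distance² = |AP|² − (AP·d)²/|d|² = 233 − 0/121 = 233, so the distance is √233.

√233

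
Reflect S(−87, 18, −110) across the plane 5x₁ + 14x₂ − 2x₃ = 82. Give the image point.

(-85, 118/5, -554/5)

With n = (5, 14, −2), the signed offset is (n·S − 82)/|n|² = -45/225 = -1/5.
S' = S − 2t·n = (−87, 18, −110) − (-2/5)·(5, 14, −2) = (−85, 118/5, −554/5).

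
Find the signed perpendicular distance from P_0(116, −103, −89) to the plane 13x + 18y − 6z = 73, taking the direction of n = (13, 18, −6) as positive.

n·P_0 − 73 = 115.
|n| = 23, so the signed distance is 115/23 = 5.

5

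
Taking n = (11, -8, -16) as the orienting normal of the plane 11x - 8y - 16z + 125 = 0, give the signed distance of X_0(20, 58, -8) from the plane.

n·X_0 − (-125) = 9.
|n| = 21, so the signed distance is 9/21 = 3/7.

3/7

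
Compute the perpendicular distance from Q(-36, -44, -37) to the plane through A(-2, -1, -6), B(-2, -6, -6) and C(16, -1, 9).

AB = (0, -5, 0) and AC = (18, 0, 15), so a normal is n = AB × AC = (-75, 0, 90).
d = |(-75)·(-36) + 90·(-37) − (-390)| / √(5625 + 0 + 8100) = |-240| / (15√61) = 16/√61.

16/√61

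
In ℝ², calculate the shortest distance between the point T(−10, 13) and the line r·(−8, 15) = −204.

d = |(-8)·(-10) + 15·13 − (-204)| / √(64 + 225) = |479|/17 = 479/17.

479/17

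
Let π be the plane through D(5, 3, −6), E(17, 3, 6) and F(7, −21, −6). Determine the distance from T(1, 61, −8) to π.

DE = (12, 0, 12) and DF = (2, −24, 0), so a normal is n = DE × DF = (288, 24, −288).
Then n·(1, 61, −8) − 3240 = 816.
|n| = √(82944 + 576 + 82944) = 408, so the distance is |816|/408 = 2.

2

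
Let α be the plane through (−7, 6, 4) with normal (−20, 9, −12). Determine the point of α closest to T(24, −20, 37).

(-16, -2, 13)

n = (−20, 9, −12), |n|² = 625, and n·T − 146 = -1250.
t = -1250/625 = -2, so the foot is T − t·n = (24, −20, 37) − (-2)·(−20, 9, −12) = (−16, −2, 13).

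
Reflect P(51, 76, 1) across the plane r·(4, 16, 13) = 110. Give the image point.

With n = (4, 16, 13), the signed offset is (n·P − 110)/|n|² = 1323/441 = 3.
P' = P − 2t·n = (51, 76, 1) − 6·(4, 16, 13) = (27, -20, -77).

(27, -20, -77)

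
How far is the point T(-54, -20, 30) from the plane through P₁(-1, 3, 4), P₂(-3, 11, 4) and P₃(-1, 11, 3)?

3

P₁P₂ = (-2, 8, 0) and P₁P₃ = (0, 8, -1), so a normal is n = P₁P₂ × P₁P₃ = (-8, -2, -16).
n = (-8, -2, -16); n·P − (-62) = 54; |n| = 18; distance = 54/18 = 3.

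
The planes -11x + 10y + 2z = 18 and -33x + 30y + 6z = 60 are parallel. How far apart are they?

Divide the second equation by 3 to match normals: -11x + 10y + 2z = 20.
Both planes have normal n = (-11, 10, 2), |n| = 15. Any point on the first plane is at distance |20 − 18|/|n| = 2/15 from the second.

2/15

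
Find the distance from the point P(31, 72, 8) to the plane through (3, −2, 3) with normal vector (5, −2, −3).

23√38/38

The plane has equation n·(r − (3, −2, 3)) = 0, i.e. n·r = 10.
Then n·(31, 72, 8) − 10 = −23.
|n| = √(25 + 4 + 9) = √38, so the distance is |-23|/√38 = 23/√38.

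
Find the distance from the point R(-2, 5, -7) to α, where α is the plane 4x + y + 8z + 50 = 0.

Normal vector n = (4, 1, 8), and n·(-2, 5, -7) - (-50) = -9.
|n| = √(16 + 1 + 64) = 9, so the distance is |-9|/9 = 1.

1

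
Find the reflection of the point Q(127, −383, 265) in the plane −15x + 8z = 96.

With n = (−15, 0, 8), the signed offset is (n·Q − 96)/|n|² = 119/289 = 7/17.
Q' = Q − 2t·n = (127, −383, 265) − (14/17)·(−15, 0, 8) = (2369/17, −383, 4393/17).

(2369/17, -383, 4393/17)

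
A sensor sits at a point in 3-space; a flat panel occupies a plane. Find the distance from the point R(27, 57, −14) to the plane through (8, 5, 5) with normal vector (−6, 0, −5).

19/√61

The plane has equation n·(r − (8, 5, 5)) = 0, i.e. n·r = -73.
n = (−6, 0, −5); n·P − (-73) = -19; |n| = √61; distance = 19/√61.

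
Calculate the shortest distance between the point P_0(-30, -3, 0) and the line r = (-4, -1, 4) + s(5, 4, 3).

Direction vector d = (5, 4, 3).
AP = (-26, -2, -4); AP·d = -150, |AP|² = 696, |d|² = 50.
distance² = |AP|² − (AP·d)²/|d|² = 696 − 22500/50 = 246, so the distance is √246.

√246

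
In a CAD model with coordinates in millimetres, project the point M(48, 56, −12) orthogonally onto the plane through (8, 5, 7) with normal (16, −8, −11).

(32, 64, -1)

n = (16, −8, −11), |n|² = 441, and n·M − 11 = 441.
t = 441/441 = 1, so the foot is M − t·n = (48, 56, −12) − 1·(16, −8, −11) = (32, 64, −1).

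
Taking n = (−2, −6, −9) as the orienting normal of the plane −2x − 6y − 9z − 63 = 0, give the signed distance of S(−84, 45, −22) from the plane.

n·S − 63 = 33.
|n| = 11, so the signed distance is 33/11 = 3.

3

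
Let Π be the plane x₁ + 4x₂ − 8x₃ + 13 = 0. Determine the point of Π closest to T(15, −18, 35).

The perpendicular from T has direction n = (1, 4, −8): r = (15, −18, 35) + μ(1, 4, −8).
Substitute into the plane: n·(T + μn) = -13 gives -337 + 81μ = -13, so μ = 4.
Foot = (15, −18, 35) + 4·(1, 4, −8) = (19, −2, 3).

(19, -2, 3)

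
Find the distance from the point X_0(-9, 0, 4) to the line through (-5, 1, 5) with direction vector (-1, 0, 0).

Direction vector d = (-1, 0, 0).
AP = (-4, -1, -1), and AP × d = (0, 1, -1).
|AP × d|² = 2 and |d|² = 1, so the distance is √2.

√2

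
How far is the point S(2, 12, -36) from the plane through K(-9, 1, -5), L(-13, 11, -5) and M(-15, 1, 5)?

KL = (-4, 10, 0) and KM = (-6, 0, 10), so a normal is n = KL × KM = (100, 40, 60).
Then n·(2, 12, -36) - (-1160) = -320.
|n| = √(10000 + 1600 + 3600) = 20√38, so the distance is |-320|/(20√38) = 16/√38.

8√38/19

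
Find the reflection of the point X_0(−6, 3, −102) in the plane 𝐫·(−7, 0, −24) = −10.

n = (−7, 0, −24), |n|² = 625, n·X_0 − (-10) = 2500, so t = 2500/625 = 4.
Foot F = X_0 − 4·n = (22, 3, −6); the reflection is 2F − X_0 = (50, 3, 90).

(50, 3, 90)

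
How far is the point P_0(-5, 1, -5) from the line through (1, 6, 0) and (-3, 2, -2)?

√5

A direction vector is d = (-4, -4, -2).
AP = (-6, -5, -5); AP·d = 54, |AP|² = 86, |d|² = 36.
distance² = |AP|² − (AP·d)²/|d|² = 86 − 2916/36 = 5, so the distance is √5.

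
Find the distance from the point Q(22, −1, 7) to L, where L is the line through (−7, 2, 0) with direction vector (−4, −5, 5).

Direction vector d = (−4, −5, 5).
AP = (29, −3, 7); AP·d = -66, |AP|² = 899, |d|² = 66.
distance² = |AP|² − (AP·d)²/|d|² = 899 − 4356/66 = 833, so the distance is 7√17.

7√17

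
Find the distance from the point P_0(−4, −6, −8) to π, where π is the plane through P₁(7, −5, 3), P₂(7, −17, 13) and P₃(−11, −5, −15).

5/√97

P₁P₂ = (0, −12, 10) and P₁P₃ = (−18, 0, −18), so a normal is n = P₁P₂ × P₁P₃ = (216, −180, −216).
Then n·(−4, −6, −8) − 1764 = 180.
|n| = √(46656 + 32400 + 46656) = 36√97, so the distance is |180|/(36√97) = 5/√97.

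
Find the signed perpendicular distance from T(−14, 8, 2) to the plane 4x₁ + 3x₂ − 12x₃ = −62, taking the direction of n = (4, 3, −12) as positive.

6/13

n·T − (-62) = 6.
|n| = 13, so the signed distance is 6/13.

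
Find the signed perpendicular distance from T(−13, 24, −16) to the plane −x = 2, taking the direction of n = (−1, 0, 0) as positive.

n·T − 2 = 11.
|n| = 1, so the signed distance is 11/1 = 11.

11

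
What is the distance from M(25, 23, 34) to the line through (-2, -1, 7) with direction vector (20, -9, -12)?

3√226

Direction vector d = (20, -9, -12).
AP = (27, 24, 27), and AP × d = (-45, 864, -723).
|AP × d|² = 1271250 and |d|² = 625, so the distance is √(1271250/625) = √2034 = 3√226.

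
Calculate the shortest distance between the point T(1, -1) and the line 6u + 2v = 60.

The normal to the line is n = (6, 2) with |n| = 2√10.
|n·T − 60| = |4 − 60| = 56, so the distance is 56/(2√10) = 28/√10.

14√10/5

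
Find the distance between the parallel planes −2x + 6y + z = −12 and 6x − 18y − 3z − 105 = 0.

23√41/41

Divide the second equation by -3 to match normals: −2x + 6y + z = -35.
With common normal n = (−2, 6, 1) (|n| = √41), the distance is |(-12) − (-35)|/|n| = 23/√41.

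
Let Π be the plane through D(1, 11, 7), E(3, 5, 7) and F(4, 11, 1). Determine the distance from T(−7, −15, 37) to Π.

10/7

DE = (2, −6, 0) and DF = (3, 0, −6), so a normal is n = DE × DF = (36, 12, 18).
d = |36·(-7) + 12·(-15) + 18·37 − 294| / √(1296 + 144 + 324) = |-60| / 42 = 10/7.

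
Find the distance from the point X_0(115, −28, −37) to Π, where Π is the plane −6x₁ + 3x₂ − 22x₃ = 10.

Normal vector n = (−6, 3, −22), and n·(115, −28, −37) − 10 = 30.
|n| = √(36 + 9 + 484) = 23, so the distance is |30|/23 = 30/23.

30/23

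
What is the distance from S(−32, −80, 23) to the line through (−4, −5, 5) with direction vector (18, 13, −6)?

Direction vector d = (18, 13, −6).
AP = (−28, −75, 18); AP·d = -1587, |AP|² = 6733, |d|² = 529.
distance² = |AP|² − (AP·d)²/|d|² = 6733 − 2518569/529 = 1972, so the distance is 2√493.

2√493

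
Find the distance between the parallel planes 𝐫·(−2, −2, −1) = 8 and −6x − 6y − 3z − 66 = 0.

14/3

Divide the second equation by 3 to match normals: −2x − 2y − z = 22.
Both planes have normal n = (−2, −2, −1), |n| = 3. Any point on the first plane is at distance |22 − 8|/|n| = 14/3 from the second.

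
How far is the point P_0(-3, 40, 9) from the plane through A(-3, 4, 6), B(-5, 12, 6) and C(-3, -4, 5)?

AB = (-2, 8, 0) and AC = (0, -8, -1), so a normal is n = AB × AC = (-8, -2, 16).
Then n·(-3, 40, 9) - 112 = -24.
|n| = √(64 + 4 + 256) = 18, so the distance is |-24|/18 = 4/3.

4/3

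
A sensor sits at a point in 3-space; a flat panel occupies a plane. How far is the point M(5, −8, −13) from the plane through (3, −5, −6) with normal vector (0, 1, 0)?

The plane has equation n·(r − (3, −5, −6)) = 0, i.e. n·r = -5.
Then n·(5, −8, −13) − (−5) = −3.
|n| = √(0 + 1 + 0) = 1, so the distance is |-3|/1 = 3.

3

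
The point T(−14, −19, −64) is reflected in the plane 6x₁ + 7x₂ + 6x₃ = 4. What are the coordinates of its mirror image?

n = (6, 7, 6), |n|² = 121, n·T − 4 = -605, so t = -605/121 = -5.
Foot F = T − (-5)·n = (16, 16, −34); the reflection is 2F − T = (46, 51, −4).

(46, 51, -4)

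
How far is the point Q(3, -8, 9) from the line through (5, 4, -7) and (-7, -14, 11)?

A direction vector is d = (-12, -18, 18).
AP = (-2, -12, 16); AP·d = 528, |AP|² = 404, |d|² = 792.
distance² = |AP|² − (AP·d)²/|d|² = 404 − 278784/792 = 52, so the distance is 2√13.

2√13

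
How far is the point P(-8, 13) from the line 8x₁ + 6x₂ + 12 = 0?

d = |8·(-8) + 6·13 − (-12)| / √(64 + 36) = |26|/10 = 13/5.

13/5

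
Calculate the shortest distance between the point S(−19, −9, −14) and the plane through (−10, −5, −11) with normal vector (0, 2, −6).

√10/2

The plane has equation n·(r − (−10, −5, −11)) = 0, i.e. n·r = 56.
d = |2·(-9) + (-6)·(-14) − 56| / √(0 + 4 + 36) = |10| / (2√10) = √10/2.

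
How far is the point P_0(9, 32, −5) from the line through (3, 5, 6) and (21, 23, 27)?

3√85

A direction vector is d = (18, 18, 21).
AP = (6, 27, −11), and AP × d = (765, −324, −378).
|AP × d|² = 833085 and |d|² = 1089, so the distance is √(833085/1089) = √765 = 3√85.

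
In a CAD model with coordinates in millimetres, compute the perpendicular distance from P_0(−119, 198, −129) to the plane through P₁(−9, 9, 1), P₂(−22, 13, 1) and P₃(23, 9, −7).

P₁P₂ = (−13, 4, 0) and P₁P₃ = (32, 0, −8), so a normal is n = P₁P₂ × P₁P₃ = (−32, −104, −128).
Then n·(−119, 198, −129) − (−776) = 504.
|n| = √(1024 + 10816 + 16384) = 168, so the distance is |504|/168 = 3.

3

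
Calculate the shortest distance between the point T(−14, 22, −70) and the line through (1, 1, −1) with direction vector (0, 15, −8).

3√314

Direction vector d = (0, 15, −8).
AP = (−15, 21, −69); AP·d = 867, |AP|² = 5427, |d|² = 289.
distance² = |AP|² − (AP·d)²/|d|² = 5427 − 751689/289 = 2826, so the distance is 3√314.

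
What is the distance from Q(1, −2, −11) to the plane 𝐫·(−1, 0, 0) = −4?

n = (−1, 0, 0); n·P − (-4) = 3; |n| = 1; distance = 3/1 = 3.

3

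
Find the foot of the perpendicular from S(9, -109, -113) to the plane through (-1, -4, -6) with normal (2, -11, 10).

(121/15, -1558/15, -353/3)

The perpendicular from S has direction n = (2, -11, 10): r = (9, -109, -113) + t(2, -11, 10).
Substitute into the plane: n·(S + tn) = -18 gives 87 + 225t = -18, so t = -7/15.
Foot = (9, -109, -113) + (-7/15)·(2, -11, 10) = (121/15, -1558/15, -353/3).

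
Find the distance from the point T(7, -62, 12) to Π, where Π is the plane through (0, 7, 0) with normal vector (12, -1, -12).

9/17

The plane has equation n·(r − (0, 7, 0)) = 0, i.e. n·r = -7.
Then n·(7, -62, 12) - (-7) = 9.
|n| = √(144 + 1 + 144) = 17, so the distance is |9|/17 = 9/17.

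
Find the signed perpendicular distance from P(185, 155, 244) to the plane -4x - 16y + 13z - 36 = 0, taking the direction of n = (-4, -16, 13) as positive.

-4

n·P − 36 = -84.
|n| = 21, so the signed distance is -84/21 = -4.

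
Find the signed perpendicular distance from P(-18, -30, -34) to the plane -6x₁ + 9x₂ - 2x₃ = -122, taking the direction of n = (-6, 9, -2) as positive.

28/11

n·P − (-122) = 28.
|n| = 11, so the signed distance is 28/11.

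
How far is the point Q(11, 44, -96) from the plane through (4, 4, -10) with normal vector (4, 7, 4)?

4

The plane has equation n·(r − (4, 4, -10)) = 0, i.e. n·r = 4.
d = |4·11 + 7·44 + 4·(-96) − 4| / √(16 + 49 + 16) = |-36| / 9 = 4.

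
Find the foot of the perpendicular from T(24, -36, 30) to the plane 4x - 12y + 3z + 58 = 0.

(8, 12, 18)

n = (4, -12, 3), |n|² = 169, and n·T − (-58) = 676.
t = 676/169 = 4, so the foot is T − t·n = (24, -36, 30) − 4·(4, -12, 3) = (8, 12, 18).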